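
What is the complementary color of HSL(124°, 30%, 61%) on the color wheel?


Complement = opposite side of color wheel = hue + 180°
H' = (124 + 180) mod 360 = 304°
S and L unchanged.
= HSL(304°, 30%, 61%)


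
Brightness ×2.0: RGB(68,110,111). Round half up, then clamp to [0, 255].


Multiply each channel by 2.0, round half up, clamp to [0, 255]
R: 68×2.0 = 136
G: 110×2.0 = 220
B: 111×2.0 = 222
= RGB(136, 220, 222)


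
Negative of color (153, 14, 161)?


Invert: (255-R, 255-G, 255-B)
R: 255-153 = 102
G: 255-14 = 241
B: 255-161 = 94
= RGB(102, 241, 94)


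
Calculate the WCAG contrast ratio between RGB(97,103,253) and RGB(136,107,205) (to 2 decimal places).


Linearize each sRGB channel c=v/255: c/12.92 if c ≤ 0.04045 else ((c+0.055)/1.055)^2.4
L = 0.2126×R_lin + 0.7152×G_lin + 0.0722×B_lin
Color 1 (97,103,253):
  R=97: 97/255≈0.3804 > 0.04045 → ((0.3804+0.055)/1.055)^2.4 ≈ 0.11954
  G=103: 103/255≈0.4039 > 0.04045 → ((0.4039+0.055)/1.055)^2.4 ≈ 0.13563
  B=253: 253/255≈0.9922 > 0.04045 → ((0.9922+0.055)/1.055)^2.4 ≈ 0.98225
  L1 = 0.2126×0.11954 + 0.7152×0.13563 + 0.0722×0.98225 ≈ 0.19334
Color 2 (136,107,205):
  R=136: 136/255≈0.5333 > 0.04045 → ((0.5333+0.055)/1.055)^2.4 ≈ 0.24620
  G=107: 107/255≈0.4196 > 0.04045 → ((0.4196+0.055)/1.055)^2.4 ≈ 0.14703
  B=205: 205/255≈0.8039 > 0.04045 → ((0.8039+0.055)/1.055)^2.4 ≈ 0.61050
  L2 = 0.2126×0.24620 + 0.7152×0.14703 + 0.0722×0.61050 ≈ 0.20157
Lighter = 0.20157, Darker = 0.19334
Ratio = (L_lighter + 0.05) / (L_darker + 0.05)
Ratio = (0.20157 + 0.05) / (0.19334 + 0.05) = 0.25157 / 0.24334 ≈ 1.0338
Ratio ≈ 1.03:1


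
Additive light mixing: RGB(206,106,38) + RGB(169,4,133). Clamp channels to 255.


Additive: each channel = min(255, C₁+C₂)
R: 206+169 = 375 → 255
G: 106+4 = 110 → 110
B: 38+133 = 171 → 171
= RGB(255, 110, 171)


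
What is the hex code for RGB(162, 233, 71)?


R = 162 → A2 (hex)
G = 233 → E9 (hex)
B = 71 → 47 (hex)
Hex = #A2E947


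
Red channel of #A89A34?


Color: #A89A34
R = A8 = 168
G = 9A = 154
B = 34 = 52
Red = 168


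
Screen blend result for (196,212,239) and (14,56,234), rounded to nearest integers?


Screen: C = 255 - (255-A)×(255-B)/255, rounded to nearest integer
R: 255 - (255-196)×(255-14)/255 = 255 - 14219/255 ≈ 255 - 55.761 = 199.239 → 199
G: 255 - (255-212)×(255-56)/255 = 255 - 8557/255 ≈ 255 - 33.557 = 221.443 → 221
B: 255 - (255-239)×(255-234)/255 = 255 - 336/255 ≈ 255 - 1.318 = 253.682 → 254
= RGB(199, 221, 254)


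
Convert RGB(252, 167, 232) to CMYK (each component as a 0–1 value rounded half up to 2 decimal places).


R'=252/255≈0.9882, G'=167/255≈0.6549, B'=232/255≈0.9098
K = 1 - max(R',G',B') = 1 - 252/255 = 3/255 = 0.01176… → 0.01
(1-R'-K)/(1-K) simplifies to (max-R)/max with max = 252:
C = (252-252)/252 = 0/252 = 0 → 0.00
M = (252-167)/252 = 85/252 = 0.33730… → 0.34
Y = (252-232)/252 = 20/252 = 0.07936… → 0.08
= CMYK(0.00, 0.34, 0.08, 0.01)


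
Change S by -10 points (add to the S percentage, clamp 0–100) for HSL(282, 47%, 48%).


Original S = 47%
Adjustment = -10 percentage points
New S = 47 + (-10) = 37
Clamp to [0, 100] → 37
= HSL(282°, 37%, 48%)


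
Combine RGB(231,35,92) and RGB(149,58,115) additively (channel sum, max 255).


Additive: each channel = min(255, C₁+C₂)
R: 231+149 = 380 → 255
G: 35+58 = 93 → 93
B: 92+115 = 207 → 207
= RGB(255, 93, 207)


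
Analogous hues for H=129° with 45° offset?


Base hue: 129°
Left analog: (129 - 45) mod 360 = 84°
Right analog: (129 + 45) mod 360 = 174°
Analogous hues = 84° and 174°


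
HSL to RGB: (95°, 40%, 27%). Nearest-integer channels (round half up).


H=95°, S=0.40, L=0.27
C = (1-|2L-1|)×S = (1-|-0.46|)×0.40 = 0.216
H' = H/60 = 95/60 ≈ 1.5833; X = C×(1-|H' mod 2 - 1|) = 0.09
m = L - C/2 = 0.27 - 0.108 = 0.162
Sector ⌊H'⌋ = 1 → (R',G',B') = (0.09, 0.216, 0.0)
RGB = ((R'+m)×255, (G'+m)×255, (B'+m)×255) = (64.26, 96.39, 41.31)
Round half up → RGB(64, 96, 41)


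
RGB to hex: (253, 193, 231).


R = 253 → FD (hex)
G = 193 → C1 (hex)
B = 231 → E7 (hex)
Hex = #FDC1E7


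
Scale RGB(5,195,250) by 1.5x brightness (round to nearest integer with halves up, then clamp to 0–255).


Multiply each channel by 1.5, round half up, clamp to [0, 255]
R: 5×1.5 = 7.5 → round → 8
G: 195×1.5 = 292.5 → round → 293 → clamp → 255
B: 250×1.5 = 375 → clamp → 255
= RGB(8, 255, 255)


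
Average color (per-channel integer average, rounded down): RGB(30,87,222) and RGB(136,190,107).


Midpoint: each channel = ⌊(C₁+C₂)/2⌋
R: ⌊(30+136)/2⌋ = 83
G: ⌊(87+190)/2⌋ = 138
B: ⌊(222+107)/2⌋ = 164
= RGB(83, 138, 164)


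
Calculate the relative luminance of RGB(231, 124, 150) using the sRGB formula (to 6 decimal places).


Linearize each channel (sRGB transfer function): c = v/255; c_lin = c/12.92 if c ≤ 0.04045, else ((c+0.055)/1.055)^2.4
  R: 231/255 ≈ 0.905882 > 0.04045 → ((0.905882+0.055)/1.055)^2.4 ≈ 0.799103
  G: 124/255 ≈ 0.486275 > 0.04045 → ((0.486275+0.055)/1.055)^2.4 ≈ 0.201556
  B: 150/255 ≈ 0.588235 > 0.04045 → ((0.588235+0.055)/1.055)^2.4 ≈ 0.304987
R_lin = 0.799103, G_lin = 0.201556, B_lin = 0.304987
L = 0.2126×R + 0.7152×G + 0.0722×B
L = 0.2126×0.799103 + 0.7152×0.201556 + 0.0722×0.304987
L ≈ 0.336062


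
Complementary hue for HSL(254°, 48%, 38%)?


Complement = opposite side of color wheel = hue + 180°
H' = (254 + 180) mod 360 = 74°
S and L unchanged.
= HSL(74°, 48%, 38%)


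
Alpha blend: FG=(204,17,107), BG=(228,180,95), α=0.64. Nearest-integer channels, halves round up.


C = α×F + (1-α)×B, with 1-α = 0.36
R: 0.64×204 + 0.36×228 = 130.56 + 82.08 = 212.64 → 213
G: 0.64×17 + 0.36×180 = 10.88 + 64.80 = 75.68 → 76
B: 0.64×107 + 0.36×95 = 68.48 + 34.20 = 102.68 → 103
= RGB(213, 76, 103)


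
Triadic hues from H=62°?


Triadic: equally spaced at 120° intervals
H1 = 62°
H2 = (62 + 120) mod 360 = 182°
H3 = (62 + 240) mod 360 = 302°
Triadic = 62°, 182°, 302°


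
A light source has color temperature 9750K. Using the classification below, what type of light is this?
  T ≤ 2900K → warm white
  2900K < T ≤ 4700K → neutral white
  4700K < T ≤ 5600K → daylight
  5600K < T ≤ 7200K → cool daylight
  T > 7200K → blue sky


Temperature: 9750K
9750K > 7200K → blue sky
Classification: blue sky


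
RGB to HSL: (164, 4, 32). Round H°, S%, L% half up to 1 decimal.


Normalize: R'=164/255≈0.6431, G'=4/255≈0.0157, B'=32/255≈0.1255
Max=164/255, Min=4/255, Δ=Max-Min=160/255
L = (Max+Min)/2 = (164+4)/510 = 168/510 = 0.32941… → L = 32.9%
L ≤ 0.5 → S = Δ/(Max+Min) = 160/(164+4) = 160/168 = 0.95238… → S = 95.2%
(the 1/255 factors cancel in S and H, so raw channel differences can be used)
Max is R' → H = 60 × (((G-B)/Δ) mod 6) = 60 × (((4-32)/160) mod 6)
  (-28)/160 = -0.175; negative, so add 6 → 5.825
  H = 60 × 5.825 = 349.5° → H = 349.5°
= HSL(349.5°, 95.2%, 32.9%)


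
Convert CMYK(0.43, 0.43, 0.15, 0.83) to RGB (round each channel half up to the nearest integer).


R = 255 × (1-C) × (1-K) = 255 × 0.57 × 0.17 = 24.7095 → 25
G = 255 × (1-M) × (1-K) = 255 × 0.57 × 0.17 = 24.7095 → 25
B = 255 × (1-Y) × (1-K) = 255 × 0.85 × 0.17 = 36.8475 → 37
= RGB(25, 25, 37)


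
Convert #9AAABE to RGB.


9A → 154 (R)
AA → 170 (G)
BE → 190 (B)
= RGB(154, 170, 190)


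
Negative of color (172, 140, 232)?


Invert: (255-R, 255-G, 255-B)
R: 255-172 = 83
G: 255-140 = 115
B: 255-232 = 23
= RGB(83, 115, 23)


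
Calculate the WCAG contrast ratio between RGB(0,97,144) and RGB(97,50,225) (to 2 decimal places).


Linearize each sRGB channel c=v/255: c/12.92 if c ≤ 0.04045 else ((c+0.055)/1.055)^2.4
L = 0.2126×R_lin + 0.7152×G_lin + 0.0722×B_lin
Color 1 (0,97,144):
  R=0: 0/255≈0.0000 ≤ 0.04045 → 0.0000/12.92 ≈ 0.00000
  G=97: 97/255≈0.3804 > 0.04045 → ((0.3804+0.055)/1.055)^2.4 ≈ 0.11954
  B=144: 144/255≈0.5647 > 0.04045 → ((0.5647+0.055)/1.055)^2.4 ≈ 0.27889
  L1 = 0.2126×0.00000 + 0.7152×0.11954 + 0.0722×0.27889 ≈ 0.10563
Color 2 (97,50,225):
  R=97: 97/255≈0.3804 > 0.04045 → ((0.3804+0.055)/1.055)^2.4 ≈ 0.11954
  G=50: 50/255≈0.1961 > 0.04045 → ((0.1961+0.055)/1.055)^2.4 ≈ 0.03190
  B=225: 225/255≈0.8824 > 0.04045 → ((0.8824+0.055)/1.055)^2.4 ≈ 0.75294
  L2 = 0.2126×0.11954 + 0.7152×0.03190 + 0.0722×0.75294 ≈ 0.10259
Lighter = 0.10563, Darker = 0.10259
Ratio = (L_lighter + 0.05) / (L_darker + 0.05)
Ratio = (0.10563 + 0.05) / (0.10259 + 0.05) = 0.15563 / 0.15259 ≈ 1.0199
Ratio ≈ 1.02:1


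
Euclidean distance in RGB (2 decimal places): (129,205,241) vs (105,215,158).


d = √[(R₁-R₂)² + (G₁-G₂)² + (B₁-B₂)²]
d = √[(129-105)² + (205-215)² + (241-158)²]
d = √[576 + 100 + 6889]
d = √7565
d ≈ 86.98


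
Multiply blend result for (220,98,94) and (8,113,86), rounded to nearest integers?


Multiply: C = A×B/255, rounded to nearest integer
R: 220×8/255 = 1760/255 ≈ 6.902 → 7
G: 98×113/255 = 11074/255 ≈ 43.427 → 43
B: 94×86/255 = 8084/255 ≈ 31.702 → 32
= RGB(7, 43, 32)


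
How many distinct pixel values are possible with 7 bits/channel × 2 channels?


Total bits = 7 bits/channel × 2 channels = 14 bits
Distinct pixel values = 2^14
= 16,384 pixel values


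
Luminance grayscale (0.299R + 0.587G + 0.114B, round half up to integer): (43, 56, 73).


Gray = 0.299×R + 0.587×G + 0.114×B
Gray = 0.299×43 + 0.587×56 + 0.114×73
Gray = 12.857 + 32.872 + 8.322
Gray = 54.051 → round half up → 54
Gray = 54


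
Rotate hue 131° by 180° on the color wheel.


New hue = (H + rotation) mod 360
New hue = (131 + 180) mod 360
= 311 mod 360
= 311°


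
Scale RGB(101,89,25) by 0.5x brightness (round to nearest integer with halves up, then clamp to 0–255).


Multiply each channel by 0.5, round half up, clamp to [0, 255]
R: 101×0.5 = 50.5 → round → 51
G: 89×0.5 = 44.5 → round → 45
B: 25×0.5 = 12.5 → round → 13
= RGB(51, 45, 13)


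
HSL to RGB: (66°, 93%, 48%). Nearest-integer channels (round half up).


H=66°, S=0.93, L=0.48
C = (1-|2L-1|)×S = (1-|-0.04|)×0.93 = 0.8928
H' = H/60 = 66/60 ≈ 1.1000; X = C×(1-|H' mod 2 - 1|) = 0.80352
m = L - C/2 = 0.48 - 0.4464 = 0.0336
Sector ⌊H'⌋ = 1 → (R',G',B') = (0.80352, 0.8928, 0.0)
RGB = ((R'+m)×255, (G'+m)×255, (B'+m)×255) = (213.4656, 236.232, 8.568)
Round half up → RGB(213, 236, 9)


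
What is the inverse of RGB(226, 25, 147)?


Invert: (255-R, 255-G, 255-B)
R: 255-226 = 29
G: 255-25 = 230
B: 255-147 = 108
= RGB(29, 230, 108)


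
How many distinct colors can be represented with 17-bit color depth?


Colors = 2^bits = 2^17
= 131,072 colors


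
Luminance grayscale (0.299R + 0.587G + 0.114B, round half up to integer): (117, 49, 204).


Gray = 0.299×R + 0.587×G + 0.114×B
Gray = 0.299×117 + 0.587×49 + 0.114×204
Gray = 34.983 + 28.763 + 23.256
Gray = 87.002 → round half up → 87
Gray = 87


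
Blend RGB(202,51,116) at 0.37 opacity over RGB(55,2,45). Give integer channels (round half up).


C = α×F + (1-α)×B, with 1-α = 0.63
R: 0.37×202 + 0.63×55 = 74.74 + 34.65 = 109.39 → 109
G: 0.37×51 + 0.63×2 = 18.87 + 1.26 = 20.13 → 20
B: 0.37×116 + 0.63×45 = 42.92 + 28.35 = 71.27 → 71
= RGB(109, 20, 71)


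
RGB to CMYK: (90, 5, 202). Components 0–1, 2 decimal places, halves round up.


R'=90/255≈0.3529, G'=5/255≈0.0196, B'=202/255≈0.7922
K = 1 - max(R',G',B') = 1 - 202/255 = 53/255 = 0.20784… → 0.21
(1-R'-K)/(1-K) simplifies to (max-R)/max with max = 202:
C = (202-90)/202 = 112/202 = 0.55445… → 0.55
M = (202-5)/202 = 197/202 = 0.97524… → 0.98
Y = (202-202)/202 = 0/202 = 0 → 0.00
= CMYK(0.55, 0.98, 0.00, 0.21)


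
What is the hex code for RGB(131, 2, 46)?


R = 131 → 83 (hex)
G = 2 → 02 (hex)
B = 46 → 2E (hex)
Hex = #83022E


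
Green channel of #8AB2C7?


Color: #8AB2C7
R = 8A = 138
G = B2 = 178
B = C7 = 199
Green = 178


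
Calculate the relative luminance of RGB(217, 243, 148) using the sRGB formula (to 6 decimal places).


Linearize each channel (sRGB transfer function): c = v/255; c_lin = c/12.92 if c ≤ 0.04045, else ((c+0.055)/1.055)^2.4
  R: 217/255 ≈ 0.850980 > 0.04045 → ((0.850980+0.055)/1.055)^2.4 ≈ 0.693872
  G: 243/255 ≈ 0.952941 > 0.04045 → ((0.952941+0.055)/1.055)^2.4 ≈ 0.896269
  B: 148/255 ≈ 0.580392 > 0.04045 → ((0.580392+0.055)/1.055)^2.4 ≈ 0.296138
R_lin = 0.693872, G_lin = 0.896269, B_lin = 0.296138
L = 0.2126×R + 0.7152×G + 0.0722×B
L = 0.2126×0.693872 + 0.7152×0.896269 + 0.0722×0.296138
L ≈ 0.809910


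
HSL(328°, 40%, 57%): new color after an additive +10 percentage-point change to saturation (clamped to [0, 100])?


Original S = 40%
Adjustment = +10 percentage points
New S = 40 + (10) = 50
Clamp to [0, 100] → 50
= HSL(328°, 50%, 57%)


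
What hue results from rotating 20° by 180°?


New hue = (H + rotation) mod 360
New hue = (20 + 180) mod 360
= 200 mod 360
= 200°


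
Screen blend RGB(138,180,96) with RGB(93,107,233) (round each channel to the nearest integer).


Screen: C = 255 - (255-A)×(255-B)/255, rounded to nearest integer
R: 255 - (255-138)×(255-93)/255 = 255 - 18954/255 ≈ 255 - 74.329 = 180.671 → 181
G: 255 - (255-180)×(255-107)/255 = 255 - 11100/255 ≈ 255 - 43.529 = 211.471 → 211
B: 255 - (255-96)×(255-233)/255 = 255 - 3498/255 ≈ 255 - 13.718 = 241.282 → 241
= RGB(181, 211, 241)


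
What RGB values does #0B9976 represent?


0B → 11 (R)
99 → 153 (G)
76 → 118 (B)
= RGB(11, 153, 118)


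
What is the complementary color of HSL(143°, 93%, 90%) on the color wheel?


Complement = opposite side of color wheel = hue + 180°
H' = (143 + 180) mod 360 = 323°
S and L unchanged.
= HSL(323°, 93%, 90%)


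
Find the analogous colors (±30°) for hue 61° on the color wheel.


Base hue: 61°
Left analog: (61 - 30) mod 360 = 31°
Right analog: (61 + 30) mod 360 = 91°
Analogous hues = 31° and 91°


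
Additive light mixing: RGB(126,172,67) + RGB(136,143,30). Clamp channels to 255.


Additive: each channel = min(255, C₁+C₂)
R: 126+136 = 262 → 255
G: 172+143 = 315 → 255
B: 67+30 = 97 → 97
= RGB(255, 255, 97)


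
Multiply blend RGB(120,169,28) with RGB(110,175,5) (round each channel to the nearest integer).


Multiply: C = A×B/255, rounded to nearest integer
R: 120×110/255 = 13200/255 ≈ 51.765 → 52
G: 169×175/255 = 29575/255 ≈ 115.980 → 116
B: 28×5/255 = 140/255 ≈ 0.549 → 1
= RGB(52, 116, 1)


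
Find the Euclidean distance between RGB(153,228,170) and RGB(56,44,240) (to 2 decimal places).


d = √[(R₁-R₂)² + (G₁-G₂)² + (B₁-B₂)²]
d = √[(153-56)² + (228-44)² + (170-240)²]
d = √[9409 + 33856 + 4900]
d = √48165
d ≈ 219.47


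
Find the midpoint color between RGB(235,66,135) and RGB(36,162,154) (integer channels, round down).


Midpoint: each channel = ⌊(C₁+C₂)/2⌋
R: ⌊(235+36)/2⌋ = 135
G: ⌊(66+162)/2⌋ = 114
B: ⌊(135+154)/2⌋ = 144
= RGB(135, 114, 144)


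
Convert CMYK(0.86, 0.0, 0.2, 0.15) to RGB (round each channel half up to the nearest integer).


R = 255 × (1-C) × (1-K) = 255 × 0.14 × 0.85 = 30.345 → 30
G = 255 × (1-M) × (1-K) = 255 × 1.00 × 0.85 = 216.75 → 217
B = 255 × (1-Y) × (1-K) = 255 × 0.80 × 0.85 = 173.4 → 173
= RGB(30, 217, 173)


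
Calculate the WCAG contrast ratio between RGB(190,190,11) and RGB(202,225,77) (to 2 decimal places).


Linearize each sRGB channel c=v/255: c/12.92 if c ≤ 0.04045 else ((c+0.055)/1.055)^2.4
L = 0.2126×R_lin + 0.7152×G_lin + 0.0722×B_lin
Color 1 (190,190,11):
  R=190: 190/255≈0.7451 > 0.04045 → ((0.7451+0.055)/1.055)^2.4 ≈ 0.51492
  G=190: 190/255≈0.7451 > 0.04045 → ((0.7451+0.055)/1.055)^2.4 ≈ 0.51492
  B=11: 11/255≈0.0431 > 0.04045 → ((0.0431+0.055)/1.055)^2.4 ≈ 0.00335
  L1 = 0.2126×0.51492 + 0.7152×0.51492 + 0.0722×0.00335 ≈ 0.47798
Color 2 (202,225,77):
  R=202: 202/255≈0.7922 > 0.04045 → ((0.7922+0.055)/1.055)^2.4 ≈ 0.59062
  G=225: 225/255≈0.8824 > 0.04045 → ((0.8824+0.055)/1.055)^2.4 ≈ 0.75294
  B=77: 77/255≈0.3020 > 0.04045 → ((0.3020+0.055)/1.055)^2.4 ≈ 0.07421
  L2 = 0.2126×0.59062 + 0.7152×0.75294 + 0.0722×0.07421 ≈ 0.66943
Lighter = 0.66943, Darker = 0.47798
Ratio = (L_lighter + 0.05) / (L_darker + 0.05)
Ratio = (0.66943 + 0.05) / (0.47798 + 0.05) = 0.71943 / 0.52798 ≈ 1.3626
Ratio ≈ 1.36:1


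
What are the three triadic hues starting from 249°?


Triadic: equally spaced at 120° intervals
H1 = 249°
H2 = (249 + 120) mod 360 = 9°
H3 = (249 + 240) mod 360 = 129°
Triadic = 249°, 9°, 129°


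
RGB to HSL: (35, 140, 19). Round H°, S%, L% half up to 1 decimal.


Normalize: R'=35/255≈0.1373, G'=140/255≈0.5490, B'=19/255≈0.0745
Max=140/255, Min=19/255, Δ=Max-Min=121/255
L = (Max+Min)/2 = (140+19)/510 = 159/510 = 0.31176… → L = 31.2%
L ≤ 0.5 → S = Δ/(Max+Min) = 121/(140+19) = 121/159 = 0.76100… → S = 76.1%
(the 1/255 factors cancel in S and H, so raw channel differences can be used)
Max is G' → H = 60 × ((B-R)/Δ + 2) = 60 × ((19-35)/121 + 2)
  -16/121 + 2 = -0.1322… + 2 = 1.8677…
  H = 60 × 1.8677… = 112.066…° → H = 112.1°
= HSL(112.1°, 76.1%, 31.2%)


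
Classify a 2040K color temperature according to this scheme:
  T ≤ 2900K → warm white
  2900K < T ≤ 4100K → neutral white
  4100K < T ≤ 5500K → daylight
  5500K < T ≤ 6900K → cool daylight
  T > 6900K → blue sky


Temperature: 2040K
2040K ≤ 2900K → warm white
Classification: warm white


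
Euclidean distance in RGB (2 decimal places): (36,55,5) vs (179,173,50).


d = √[(R₁-R₂)² + (G₁-G₂)² + (B₁-B₂)²]
d = √[(36-179)² + (55-173)² + (5-50)²]
d = √[20449 + 13924 + 2025]
d = √36398
d ≈ 190.78


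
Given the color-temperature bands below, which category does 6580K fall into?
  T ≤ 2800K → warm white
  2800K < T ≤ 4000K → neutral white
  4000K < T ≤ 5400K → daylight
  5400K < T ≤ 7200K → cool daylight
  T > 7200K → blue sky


Temperature: 6580K
5400K < 6580K ≤ 7200K → cool daylight
Classification: cool daylight


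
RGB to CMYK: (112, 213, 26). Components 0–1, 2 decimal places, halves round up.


R'=112/255≈0.4392, G'=213/255≈0.8353, B'=26/255≈0.1020
K = 1 - max(R',G',B') = 1 - 213/255 = 42/255 = 0.16470… → 0.16
(1-R'-K)/(1-K) simplifies to (max-R)/max with max = 213:
C = (213-112)/213 = 101/213 = 0.47417… → 0.47
M = (213-213)/213 = 0/213 = 0 → 0.00
Y = (213-26)/213 = 187/213 = 0.87793… → 0.88
= CMYK(0.47, 0.00, 0.88, 0.16)


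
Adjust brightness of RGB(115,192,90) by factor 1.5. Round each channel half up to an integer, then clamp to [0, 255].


Multiply each channel by 1.5, round half up, clamp to [0, 255]
R: 115×1.5 = 172.5 → round → 173
G: 192×1.5 = 288 → clamp → 255
B: 90×1.5 = 135
= RGB(173, 255, 135)


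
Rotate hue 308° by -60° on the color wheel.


New hue = (H + rotation) mod 360
New hue = (308 -60) mod 360
= 248 mod 360
= 248°


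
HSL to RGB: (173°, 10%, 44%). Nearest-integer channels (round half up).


H=173°, S=0.10, L=0.44
C = (1-|2L-1|)×S = (1-|-0.12|)×0.10 = 0.088
H' = H/60 = 173/60 ≈ 2.8833; X = C×(1-|H' mod 2 - 1|) ≈ 0.0777
m = L - C/2 = 0.44 - 0.044 = 0.396
Sector ⌊H'⌋ = 2 → (R',G',B') = (0.0, 0.088, ≈0.0777)
RGB = ((R'+m)×255, (G'+m)×255, (B'+m)×255) = (100.98, 123.42, 120.802)
Round half up → RGB(101, 123, 121)


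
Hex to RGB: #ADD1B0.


AD → 173 (R)
D1 → 209 (G)
B0 → 176 (B)
= RGB(173, 209, 176)


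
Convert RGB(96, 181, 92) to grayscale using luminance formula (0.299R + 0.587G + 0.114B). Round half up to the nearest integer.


Gray = 0.299×R + 0.587×G + 0.114×B
Gray = 0.299×96 + 0.587×181 + 0.114×92
Gray = 28.704 + 106.247 + 10.488
Gray = 145.439 → round half up → 145
Gray = 145


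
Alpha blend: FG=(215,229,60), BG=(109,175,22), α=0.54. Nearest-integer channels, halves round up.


C = α×F + (1-α)×B, with 1-α = 0.46
R: 0.54×215 + 0.46×109 = 116.10 + 50.14 = 166.24 → 166
G: 0.54×229 + 0.46×175 = 123.66 + 80.50 = 204.16 → 204
B: 0.54×60 + 0.46×22 = 32.40 + 10.12 = 42.52 → 43
= RGB(166, 204, 43)


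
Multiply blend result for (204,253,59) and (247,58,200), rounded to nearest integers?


Multiply: C = A×B/255, rounded to nearest integer
R: 204×247/255 = 50388/255 ≈ 197.600 → 198
G: 253×58/255 = 14674/255 ≈ 57.545 → 58
B: 59×200/255 = 11800/255 ≈ 46.275 → 46
= RGB(198, 58, 46)


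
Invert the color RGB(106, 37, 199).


Invert: (255-R, 255-G, 255-B)
R: 255-106 = 149
G: 255-37 = 218
B: 255-199 = 56
= RGB(149, 218, 56)


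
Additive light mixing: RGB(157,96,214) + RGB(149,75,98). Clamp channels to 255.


Additive: each channel = min(255, C₁+C₂)
R: 157+149 = 306 → 255
G: 96+75 = 171 → 171
B: 214+98 = 312 → 255
= RGB(255, 171, 255)


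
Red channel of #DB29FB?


Color: #DB29FB
R = DB = 219
G = 29 = 41
B = FB = 251
Red = 219


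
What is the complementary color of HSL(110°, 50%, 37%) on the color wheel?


Complement = opposite side of color wheel = hue + 180°
H' = (110 + 180) mod 360 = 290°
S and L unchanged.
= HSL(290°, 50%, 37%)


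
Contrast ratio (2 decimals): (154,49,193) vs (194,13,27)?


Linearize each sRGB channel c=v/255: c/12.92 if c ≤ 0.04045 else ((c+0.055)/1.055)^2.4
L = 0.2126×R_lin + 0.7152×G_lin + 0.0722×B_lin
Color 1 (154,49,193):
  R=154: 154/255≈0.6039 > 0.04045 → ((0.6039+0.055)/1.055)^2.4 ≈ 0.32314
  G=49: 49/255≈0.1922 > 0.04045 → ((0.1922+0.055)/1.055)^2.4 ≈ 0.03071
  B=193: 193/255≈0.7569 > 0.04045 → ((0.7569+0.055)/1.055)^2.4 ≈ 0.53328
  L1 = 0.2126×0.32314 + 0.7152×0.03071 + 0.0722×0.53328 ≈ 0.12917
Color 2 (194,13,27):
  R=194: 194/255≈0.7608 > 0.04045 → ((0.7608+0.055)/1.055)^2.4 ≈ 0.53948
  G=13: 13/255≈0.0510 > 0.04045 → ((0.0510+0.055)/1.055)^2.4 ≈ 0.00402
  B=27: 27/255≈0.1059 > 0.04045 → ((0.1059+0.055)/1.055)^2.4 ≈ 0.01096
  L2 = 0.2126×0.53948 + 0.7152×0.00402 + 0.0722×0.01096 ≈ 0.11836
Lighter = 0.12917, Darker = 0.11836
Ratio = (L_lighter + 0.05) / (L_darker + 0.05)
Ratio = (0.12917 + 0.05) / (0.11836 + 0.05) = 0.17917 / 0.16836 ≈ 1.0642
Ratio ≈ 1.06:1


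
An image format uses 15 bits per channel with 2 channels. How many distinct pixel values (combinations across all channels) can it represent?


Total bits = 15 bits/channel × 2 channels = 30 bits
Distinct pixel values = 2^30
= 1,073,741,824 pixel values


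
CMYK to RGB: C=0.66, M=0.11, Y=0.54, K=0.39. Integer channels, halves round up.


R = 255 × (1-C) × (1-K) = 255 × 0.34 × 0.61 = 52.887 → 53
G = 255 × (1-M) × (1-K) = 255 × 0.89 × 0.61 = 138.4395 → 138
B = 255 × (1-Y) × (1-K) = 255 × 0.46 × 0.61 = 71.553 → 72
= RGB(53, 138, 72)


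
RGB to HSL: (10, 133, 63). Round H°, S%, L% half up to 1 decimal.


Normalize: R'=10/255≈0.0392, G'=133/255≈0.5216, B'=63/255≈0.2471
Max=133/255, Min=10/255, Δ=Max-Min=123/255
L = (Max+Min)/2 = (133+10)/510 = 143/510 = 0.28039… → L = 28.0%
L ≤ 0.5 → S = Δ/(Max+Min) = 123/(133+10) = 123/143 = 0.86013… → S = 86.0%
(the 1/255 factors cancel in S and H, so raw channel differences can be used)
Max is G' → H = 60 × ((B-R)/Δ + 2) = 60 × ((63-10)/123 + 2)
  53/123 + 2 = 0.4308… + 2 = 2.4308…
  H = 60 × 2.4308… = 145.853…° → H = 145.9°
= HSL(145.9°, 86.0%, 28.0%)


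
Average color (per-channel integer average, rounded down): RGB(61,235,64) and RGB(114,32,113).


Midpoint: each channel = ⌊(C₁+C₂)/2⌋
R: ⌊(61+114)/2⌋ = 87
G: ⌊(235+32)/2⌋ = 133
B: ⌊(64+113)/2⌋ = 88
= RGB(87, 133, 88)


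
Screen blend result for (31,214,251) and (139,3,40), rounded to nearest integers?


Screen: C = 255 - (255-A)×(255-B)/255, rounded to nearest integer
R: 255 - (255-31)×(255-139)/255 = 255 - 25984/255 ≈ 255 - 101.898 = 153.102 → 153
G: 255 - (255-214)×(255-3)/255 = 255 - 10332/255 ≈ 255 - 40.518 = 214.482 → 214
B: 255 - (255-251)×(255-40)/255 = 255 - 860/255 ≈ 255 - 3.373 = 251.627 → 252
= RGB(153, 214, 252)


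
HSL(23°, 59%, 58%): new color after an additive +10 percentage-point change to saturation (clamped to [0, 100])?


Original S = 59%
Adjustment = +10 percentage points
New S = 59 + (10) = 69
Clamp to [0, 100] → 69
= HSL(23°, 69%, 58%)


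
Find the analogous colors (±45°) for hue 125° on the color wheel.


Base hue: 125°
Left analog: (125 - 45) mod 360 = 80°
Right analog: (125 + 45) mod 360 = 170°
Analogous hues = 80° and 170°


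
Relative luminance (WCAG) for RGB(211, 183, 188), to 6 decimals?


Linearize each channel (sRGB transfer function): c = v/255; c_lin = c/12.92 if c ≤ 0.04045, else ((c+0.055)/1.055)^2.4
  R: 211/255 ≈ 0.827451 > 0.04045 → ((0.827451+0.055)/1.055)^2.4 ≈ 0.651406
  G: 183/255 ≈ 0.717647 > 0.04045 → ((0.717647+0.055)/1.055)^2.4 ≈ 0.473531
  B: 188/255 ≈ 0.737255 > 0.04045 → ((0.737255+0.055)/1.055)^2.4 ≈ 0.502886
R_lin = 0.651406, G_lin = 0.473531, B_lin = 0.502886
L = 0.2126×R + 0.7152×G + 0.0722×B
L = 0.2126×0.651406 + 0.7152×0.473531 + 0.0722×0.502886
L ≈ 0.513467


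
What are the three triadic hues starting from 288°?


Triadic: equally spaced at 120° intervals
H1 = 288°
H2 = (288 + 120) mod 360 = 48°
H3 = (288 + 240) mod 360 = 168°
Triadic = 288°, 48°, 168°


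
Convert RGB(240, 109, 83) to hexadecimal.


R = 240 → F0 (hex)
G = 109 → 6D (hex)
B = 83 → 53 (hex)
Hex = #F06D53


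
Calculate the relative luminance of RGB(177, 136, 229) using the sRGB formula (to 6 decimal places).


Linearize each channel (sRGB transfer function): c = v/255; c_lin = c/12.92 if c ≤ 0.04045, else ((c+0.055)/1.055)^2.4
  R: 177/255 ≈ 0.694118 > 0.04045 → ((0.694118+0.055)/1.055)^2.4 ≈ 0.439657
  G: 136/255 ≈ 0.533333 > 0.04045 → ((0.533333+0.055)/1.055)^2.4 ≈ 0.246201
  B: 229/255 ≈ 0.898039 > 0.04045 → ((0.898039+0.055)/1.055)^2.4 ≈ 0.783538
R_lin = 0.439657, G_lin = 0.246201, B_lin = 0.783538
L = 0.2126×R + 0.7152×G + 0.0722×B
L = 0.2126×0.439657 + 0.7152×0.246201 + 0.0722×0.783538
L ≈ 0.326126


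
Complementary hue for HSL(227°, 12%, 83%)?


Complement = opposite side of color wheel = hue + 180°
H' = (227 + 180) mod 360 = 47°
S and L unchanged.
= HSL(47°, 12%, 83%)


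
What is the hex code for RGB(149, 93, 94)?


R = 149 → 95 (hex)
G = 93 → 5D (hex)
B = 94 → 5E (hex)
Hex = #955D5E


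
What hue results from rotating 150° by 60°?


New hue = (H + rotation) mod 360
New hue = (150 + 60) mod 360
= 210 mod 360
= 210°


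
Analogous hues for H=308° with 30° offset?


Base hue: 308°
Left analog: (308 - 30) mod 360 = 278°
Right analog: (308 + 30) mod 360 = 338°
Analogous hues = 278° and 338°


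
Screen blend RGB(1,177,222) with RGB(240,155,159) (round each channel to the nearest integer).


Screen: C = 255 - (255-A)×(255-B)/255, rounded to nearest integer
R: 255 - (255-1)×(255-240)/255 = 255 - 3810/255 ≈ 255 - 14.941 = 240.059 → 240
G: 255 - (255-177)×(255-155)/255 = 255 - 7800/255 ≈ 255 - 30.588 = 224.412 → 224
B: 255 - (255-222)×(255-159)/255 = 255 - 3168/255 ≈ 255 - 12.424 = 242.576 → 243
= RGB(240, 224, 243)


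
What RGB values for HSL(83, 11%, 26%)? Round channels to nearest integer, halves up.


H=83°, S=0.11, L=0.26
C = (1-|2L-1|)×S = (1-|-0.48|)×0.11 = 0.0572
H' = H/60 = 83/60 ≈ 1.3833; X = C×(1-|H' mod 2 - 1|) ≈ 0.0353
m = L - C/2 = 0.26 - 0.0286 = 0.2314
Sector ⌊H'⌋ = 1 → (R',G',B') = (≈0.0353, 0.0572, 0.0)
RGB = ((R'+m)×255, (G'+m)×255, (B'+m)×255) = (68.0017, 73.593, 59.007)
Round half up → RGB(68, 74, 59)


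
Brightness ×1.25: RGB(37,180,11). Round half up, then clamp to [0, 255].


Multiply each channel by 1.25, round half up, clamp to [0, 255]
R: 37×1.25 = 46.25 → round → 46
G: 180×1.25 = 225
B: 11×1.25 = 13.75 → round → 14
= RGB(46, 225, 14)


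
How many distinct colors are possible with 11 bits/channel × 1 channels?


Total bits = 11 bits/channel × 1 channels = 11 bits
Distinct colors = 2^11
= 2,048 colors


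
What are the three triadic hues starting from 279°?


Triadic: equally spaced at 120° intervals
H1 = 279°
H2 = (279 + 120) mod 360 = 39°
H3 = (279 + 240) mod 360 = 159°
Triadic = 279°, 39°, 159°


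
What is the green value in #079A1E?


Color: #079A1E
R = 07 = 7
G = 9A = 154
B = 1E = 30
Green = 154


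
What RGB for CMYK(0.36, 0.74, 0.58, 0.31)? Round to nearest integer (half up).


R = 255 × (1-C) × (1-K) = 255 × 0.64 × 0.69 = 112.608 → 113
G = 255 × (1-M) × (1-K) = 255 × 0.26 × 0.69 = 45.747 → 46
B = 255 × (1-Y) × (1-K) = 255 × 0.42 × 0.69 = 73.899 → 74
= RGB(113, 46, 74)


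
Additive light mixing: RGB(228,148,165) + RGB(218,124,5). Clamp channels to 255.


Additive: each channel = min(255, C₁+C₂)
R: 228+218 = 446 → 255
G: 148+124 = 272 → 255
B: 165+5 = 170 → 170
= RGB(255, 255, 170)


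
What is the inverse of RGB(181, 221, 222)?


Invert: (255-R, 255-G, 255-B)
R: 255-181 = 74
G: 255-221 = 34
B: 255-222 = 33
= RGB(74, 34, 33)


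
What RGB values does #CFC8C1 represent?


CF → 207 (R)
C8 → 200 (G)
C1 → 193 (B)
= RGB(207, 200, 193)


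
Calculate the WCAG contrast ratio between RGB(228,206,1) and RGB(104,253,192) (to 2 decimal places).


Linearize each sRGB channel c=v/255: c/12.92 if c ≤ 0.04045 else ((c+0.055)/1.055)^2.4
L = 0.2126×R_lin + 0.7152×G_lin + 0.0722×B_lin
Color 1 (228,206,1):
  R=228: 228/255≈0.8941 > 0.04045 → ((0.8941+0.055)/1.055)^2.4 ≈ 0.77582
  G=206: 206/255≈0.8078 > 0.04045 → ((0.8078+0.055)/1.055)^2.4 ≈ 0.61721
  B=1: 1/255≈0.0039 ≤ 0.04045 → 0.0039/12.92 ≈ 0.00030
  L1 = 0.2126×0.77582 + 0.7152×0.61721 + 0.0722×0.00030 ≈ 0.60639
Color 2 (104,253,192):
  R=104: 104/255≈0.4078 > 0.04045 → ((0.4078+0.055)/1.055)^2.4 ≈ 0.13843
  G=253: 253/255≈0.9922 > 0.04045 → ((0.9922+0.055)/1.055)^2.4 ≈ 0.98225
  B=192: 192/255≈0.7529 > 0.04045 → ((0.7529+0.055)/1.055)^2.4 ≈ 0.52712
  L2 = 0.2126×0.13843 + 0.7152×0.98225 + 0.0722×0.52712 ≈ 0.76999
Lighter = 0.76999, Darker = 0.60639
Ratio = (L_lighter + 0.05) / (L_darker + 0.05)
Ratio = (0.76999 + 0.05) / (0.60639 + 0.05) = 0.81999 / 0.65639 ≈ 1.2493
Ratio ≈ 1.25:1


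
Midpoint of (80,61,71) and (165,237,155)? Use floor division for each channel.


Midpoint: each channel = ⌊(C₁+C₂)/2⌋
R: ⌊(80+165)/2⌋ = 122
G: ⌊(61+237)/2⌋ = 149
B: ⌊(71+155)/2⌋ = 113
= RGB(122, 149, 113)


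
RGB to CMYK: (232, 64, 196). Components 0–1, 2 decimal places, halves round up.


R'=232/255≈0.9098, G'=64/255≈0.2510, B'=196/255≈0.7686
K = 1 - max(R',G',B') = 1 - 232/255 = 23/255 = 0.09019… → 0.09
(1-R'-K)/(1-K) simplifies to (max-R)/max with max = 232:
C = (232-232)/232 = 0/232 = 0 → 0.00
M = (232-64)/232 = 168/232 = 0.72413… → 0.72
Y = (232-196)/232 = 36/232 = 0.15517… → 0.16
= CMYK(0.00, 0.72, 0.16, 0.09)


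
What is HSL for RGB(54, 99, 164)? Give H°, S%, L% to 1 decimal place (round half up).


Normalize: R'=54/255≈0.2118, G'=99/255≈0.3882, B'=164/255≈0.6431
Max=164/255, Min=54/255, Δ=Max-Min=110/255
L = (Max+Min)/2 = (164+54)/510 = 218/510 = 0.42745… → L = 42.7%
L ≤ 0.5 → S = Δ/(Max+Min) = 110/(164+54) = 110/218 = 0.50458… → S = 50.5%
(the 1/255 factors cancel in S and H, so raw channel differences can be used)
Max is B' → H = 60 × ((R-G)/Δ + 4) = 60 × ((54-99)/110 + 4)
  -45/110 + 4 = -0.4090… + 4 = 3.5909…
  H = 60 × 3.5909… = 215.454…° → H = 215.5°
= HSL(215.5°, 50.5%, 42.7%)


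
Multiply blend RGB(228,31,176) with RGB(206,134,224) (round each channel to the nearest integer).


Multiply: C = A×B/255, rounded to nearest integer
R: 228×206/255 = 46968/255 ≈ 184.188 → 184
G: 31×134/255 = 4154/255 ≈ 16.290 → 16
B: 176×224/255 = 39424/255 ≈ 154.604 → 155
= RGB(184, 16, 155)


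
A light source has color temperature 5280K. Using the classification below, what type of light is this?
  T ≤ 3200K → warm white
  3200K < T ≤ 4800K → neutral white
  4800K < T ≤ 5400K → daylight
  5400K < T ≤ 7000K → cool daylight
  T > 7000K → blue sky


Temperature: 5280K
4800K < 5280K ≤ 5400K → daylight
Classification: daylight


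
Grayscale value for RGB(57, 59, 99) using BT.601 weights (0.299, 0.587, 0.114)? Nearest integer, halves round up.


Gray = 0.299×R + 0.587×G + 0.114×B
Gray = 0.299×57 + 0.587×59 + 0.114×99
Gray = 17.043 + 34.633 + 11.286
Gray = 62.962 → round half up → 63
Gray = 63


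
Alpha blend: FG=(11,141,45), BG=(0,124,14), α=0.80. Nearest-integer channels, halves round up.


C = α×F + (1-α)×B, with 1-α = 0.20
R: 0.80×11 + 0.20×0 = 8.80 + 0.00 = 8.80 → 9
G: 0.80×141 + 0.20×124 = 112.80 + 24.80 = 137.60 → 138
B: 0.80×45 + 0.20×14 = 36.00 + 2.80 = 38.80 → 39
= RGB(9, 138, 39)


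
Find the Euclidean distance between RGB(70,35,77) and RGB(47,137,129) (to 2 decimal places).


d = √[(R₁-R₂)² + (G₁-G₂)² + (B₁-B₂)²]
d = √[(70-47)² + (35-137)² + (77-129)²]
d = √[529 + 10404 + 2704]
d = √13637
d ≈ 116.78


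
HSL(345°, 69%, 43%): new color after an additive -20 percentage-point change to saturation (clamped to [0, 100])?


Original S = 69%
Adjustment = -20 percentage points
New S = 69 + (-20) = 49
Clamp to [0, 100] → 49
= HSL(345°, 49%, 43%)


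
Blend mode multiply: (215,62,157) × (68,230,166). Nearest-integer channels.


Multiply: C = A×B/255, rounded to nearest integer
R: 215×68/255 = 14620/255 ≈ 57.333 → 57
G: 62×230/255 = 14260/255 ≈ 55.922 → 56
B: 157×166/255 = 26062/255 ≈ 102.204 → 102
= RGB(57, 56, 102)


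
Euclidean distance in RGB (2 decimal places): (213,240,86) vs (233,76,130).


d = √[(R₁-R₂)² + (G₁-G₂)² + (B₁-B₂)²]
d = √[(213-233)² + (240-76)² + (86-130)²]
d = √[400 + 26896 + 1936]
d = √29232
d ≈ 170.97


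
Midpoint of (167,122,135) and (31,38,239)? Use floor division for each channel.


Midpoint: each channel = ⌊(C₁+C₂)/2⌋
R: ⌊(167+31)/2⌋ = 99
G: ⌊(122+38)/2⌋ = 80
B: ⌊(135+239)/2⌋ = 187
= RGB(99, 80, 187)


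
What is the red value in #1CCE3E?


Color: #1CCE3E
R = 1C = 28
G = CE = 206
B = 3E = 62
Red = 28


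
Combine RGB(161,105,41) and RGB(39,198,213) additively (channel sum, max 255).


Additive: each channel = min(255, C₁+C₂)
R: 161+39 = 200 → 200
G: 105+198 = 303 → 255
B: 41+213 = 254 → 254
= RGB(200, 255, 254)


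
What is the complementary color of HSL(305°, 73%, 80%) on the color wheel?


Complement = opposite side of color wheel = hue + 180°
H' = (305 + 180) mod 360 = 125°
S and L unchanged.
= HSL(125°, 73%, 80%)


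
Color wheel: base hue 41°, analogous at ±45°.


Base hue: 41°
Left analog: (41 - 45) mod 360 = 356°
Right analog: (41 + 45) mod 360 = 86°
Analogous hues = 356° and 86°


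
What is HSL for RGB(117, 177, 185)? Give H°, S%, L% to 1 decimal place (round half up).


Normalize: R'=117/255≈0.4588, G'=177/255≈0.6941, B'=185/255≈0.7255
Max=185/255, Min=117/255, Δ=Max-Min=68/255
L = (Max+Min)/2 = (185+117)/510 = 302/510 = 0.59215… → L = 59.2%
L > 0.5 → S = Δ/(2-Max-Min) = 68/(510-185-117) = 68/208 = 0.32692… → S = 32.7%
(the 1/255 factors cancel in S and H, so raw channel differences can be used)
Max is B' → H = 60 × ((R-G)/Δ + 4) = 60 × ((117-177)/68 + 4)
  -60/68 + 4 = -0.8823… + 4 = 3.1176…
  H = 60 × 3.1176… = 187.058…° → H = 187.1°
= HSL(187.1°, 32.7%, 59.2%)


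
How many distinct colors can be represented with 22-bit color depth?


Colors = 2^bits = 2^22
= 4,194,304 colors


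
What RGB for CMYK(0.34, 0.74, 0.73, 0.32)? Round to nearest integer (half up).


R = 255 × (1-C) × (1-K) = 255 × 0.66 × 0.68 = 114.444 → 114
G = 255 × (1-M) × (1-K) = 255 × 0.26 × 0.68 = 45.084 → 45
B = 255 × (1-Y) × (1-K) = 255 × 0.27 × 0.68 = 46.818 → 47
= RGB(114, 45, 47)


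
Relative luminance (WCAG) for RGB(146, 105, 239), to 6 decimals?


Linearize each channel (sRGB transfer function): c = v/255; c_lin = c/12.92 if c ≤ 0.04045, else ((c+0.055)/1.055)^2.4
  R: 146/255 ≈ 0.572549 > 0.04045 → ((0.572549+0.055)/1.055)^2.4 ≈ 0.287441
  G: 105/255 ≈ 0.411765 > 0.04045 → ((0.411765+0.055)/1.055)^2.4 ≈ 0.141263
  B: 239/255 ≈ 0.937255 > 0.04045 → ((0.937255+0.055)/1.055)^2.4 ≈ 0.863157
R_lin = 0.287441, G_lin = 0.141263, B_lin = 0.863157
L = 0.2126×R + 0.7152×G + 0.0722×B
L = 0.2126×0.287441 + 0.7152×0.141263 + 0.0722×0.863157
L ≈ 0.224461


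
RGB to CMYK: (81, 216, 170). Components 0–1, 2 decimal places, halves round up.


R'=81/255≈0.3176, G'=216/255≈0.8471, B'=170/255≈0.6667
K = 1 - max(R',G',B') = 1 - 216/255 = 39/255 = 0.15294… → 0.15
(1-R'-K)/(1-K) simplifies to (max-R)/max with max = 216:
C = (216-81)/216 = 135/216 = 0.625 → 0.63
M = (216-216)/216 = 0/216 = 0 → 0.00
Y = (216-170)/216 = 46/216 = 0.21296… → 0.21
= CMYK(0.63, 0.00, 0.21, 0.15)


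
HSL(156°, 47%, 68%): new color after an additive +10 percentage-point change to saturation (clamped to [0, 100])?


Original S = 47%
Adjustment = +10 percentage points
New S = 47 + (10) = 57
Clamp to [0, 100] → 57
= HSL(156°, 57%, 68%)


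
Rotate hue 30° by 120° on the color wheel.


New hue = (H + rotation) mod 360
New hue = (30 + 120) mod 360
= 150 mod 360
= 150°


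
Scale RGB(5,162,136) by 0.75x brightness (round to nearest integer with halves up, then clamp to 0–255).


Multiply each channel by 0.75, round half up, clamp to [0, 255]
R: 5×0.75 = 3.75 → round → 4
G: 162×0.75 = 121.5 → round → 122
B: 136×0.75 = 102
= RGB(4, 122, 102)


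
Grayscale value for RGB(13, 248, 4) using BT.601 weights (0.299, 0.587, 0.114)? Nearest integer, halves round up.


Gray = 0.299×R + 0.587×G + 0.114×B
Gray = 0.299×13 + 0.587×248 + 0.114×4
Gray = 3.887 + 145.576 + 0.456
Gray = 149.919 → round half up → 150
Gray = 150


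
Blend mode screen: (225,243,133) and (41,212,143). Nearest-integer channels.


Screen: C = 255 - (255-A)×(255-B)/255, rounded to nearest integer
R: 255 - (255-225)×(255-41)/255 = 255 - 6420/255 ≈ 255 - 25.176 = 229.824 → 230
G: 255 - (255-243)×(255-212)/255 = 255 - 516/255 ≈ 255 - 2.024 = 252.976 → 253
B: 255 - (255-133)×(255-143)/255 = 255 - 13664/255 ≈ 255 - 53.584 = 201.416 → 201
= RGB(230, 253, 201)


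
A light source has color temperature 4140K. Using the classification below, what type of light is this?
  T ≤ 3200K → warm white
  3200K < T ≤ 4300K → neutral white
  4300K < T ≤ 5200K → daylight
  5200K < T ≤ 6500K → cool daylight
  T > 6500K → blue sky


Temperature: 4140K
3200K < 4140K ≤ 4300K → neutral white
Classification: neutral white


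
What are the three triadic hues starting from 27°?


Triadic: equally spaced at 120° intervals
H1 = 27°
H2 = (27 + 120) mod 360 = 147°
H3 = (27 + 240) mod 360 = 267°
Triadic = 27°, 147°, 267°


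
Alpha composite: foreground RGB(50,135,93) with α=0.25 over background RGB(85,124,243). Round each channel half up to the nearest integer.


C = α×F + (1-α)×B, with 1-α = 0.75
R: 0.25×50 + 0.75×85 = 12.50 + 63.75 = 76.25 → 76
G: 0.25×135 + 0.75×124 = 33.75 + 93.00 = 126.75 → 127
B: 0.25×93 + 0.75×243 = 23.25 + 182.25 = 205.50 → 206
= RGB(76, 127, 206)


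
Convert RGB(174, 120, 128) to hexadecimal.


R = 174 → AE (hex)
G = 120 → 78 (hex)
B = 128 → 80 (hex)
Hex = #AE7880


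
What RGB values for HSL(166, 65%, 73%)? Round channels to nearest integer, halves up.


H=166°, S=0.65, L=0.73
C = (1-|2L-1|)×S = (1-|0.46|)×0.65 = 0.351
H' = H/60 = 166/60 ≈ 2.7667; X = C×(1-|H' mod 2 - 1|) = 0.2691
m = L - C/2 = 0.73 - 0.1755 = 0.5545
Sector ⌊H'⌋ = 2 → (R',G',B') = (0.0, 0.351, 0.2691)
RGB = ((R'+m)×255, (G'+m)×255, (B'+m)×255) = (141.3975, 230.9025, 210.018)
Round half up → RGB(141, 231, 210)
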